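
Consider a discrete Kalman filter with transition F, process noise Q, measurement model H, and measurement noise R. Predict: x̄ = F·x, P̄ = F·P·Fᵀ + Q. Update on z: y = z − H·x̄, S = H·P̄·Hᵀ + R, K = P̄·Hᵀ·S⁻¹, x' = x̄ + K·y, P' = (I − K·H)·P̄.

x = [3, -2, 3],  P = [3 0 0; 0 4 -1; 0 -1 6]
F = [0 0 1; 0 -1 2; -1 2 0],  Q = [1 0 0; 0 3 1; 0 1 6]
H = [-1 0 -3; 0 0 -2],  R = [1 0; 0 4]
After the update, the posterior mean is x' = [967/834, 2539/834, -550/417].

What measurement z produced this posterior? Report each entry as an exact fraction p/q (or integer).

x̄ = F·x = [3, 8, -7]
P̄ = F·P·Fᵀ + Q = [7 13 -2; 13 35 -11; -2 -11 25]
S = H·P̄·Hᵀ + R = [221 146; 146 104]
K = P̄·Hᵀ·S⁻¹ = [-172/417 515/834; -283/417 971/834; -73/417 -98/417]
x' − x̄ = [-1535/834, -4133/834, 2369/417] = K·y
y = (KᵀK)⁻¹·Kᵀ·(x' − x̄) = [-15, -13]
z = y + H·x̄ = [-15, -13] + [18, 14] = [3, 1]

z = [3, 1]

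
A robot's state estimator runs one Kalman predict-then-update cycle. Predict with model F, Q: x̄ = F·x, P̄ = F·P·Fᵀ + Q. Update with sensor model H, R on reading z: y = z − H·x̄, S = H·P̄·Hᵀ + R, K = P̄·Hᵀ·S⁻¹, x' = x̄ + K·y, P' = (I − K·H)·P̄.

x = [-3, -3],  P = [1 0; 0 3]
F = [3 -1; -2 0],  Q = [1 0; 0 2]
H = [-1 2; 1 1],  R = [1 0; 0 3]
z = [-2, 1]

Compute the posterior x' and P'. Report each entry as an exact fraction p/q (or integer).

x' = [853/571, -48/571]
P' = [585/571 192/571; 192/571 186/571]

x̄ = F·x = [-6, 6]
P̄ = F·P·Fᵀ + Q = [13 -6; -6 6]
y = z − H·x̄ = [-20, 1]
S = H·P̄·Hᵀ + R = [62 -7; -7 10]
K = P̄·Hᵀ·S⁻¹ = [-201/571 259/571; 180/571 126/571]
x' = x̄ + K·y = [853/571, -48/571]
P' = (I − K·H)·P̄ = [585/571 192/571; 192/571 186/571]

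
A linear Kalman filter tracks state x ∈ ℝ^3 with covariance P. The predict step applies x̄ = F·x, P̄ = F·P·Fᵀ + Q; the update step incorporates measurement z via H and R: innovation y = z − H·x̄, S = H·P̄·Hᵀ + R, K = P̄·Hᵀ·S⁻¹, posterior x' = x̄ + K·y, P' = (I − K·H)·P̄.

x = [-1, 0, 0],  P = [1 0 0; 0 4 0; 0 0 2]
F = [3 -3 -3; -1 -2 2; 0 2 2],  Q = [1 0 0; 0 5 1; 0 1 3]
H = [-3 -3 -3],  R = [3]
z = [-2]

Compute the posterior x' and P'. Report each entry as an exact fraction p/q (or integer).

x̄ = F·x = [-3, 1, 0]
P̄ = F·P·Fᵀ + Q = [64 9 -36; 9 30 -7; -36 -7 27]
y = z − H·x̄ = [-8]
S = H·P̄·Hᵀ + R = [480]
K = P̄·Hᵀ·S⁻¹ = [-37/160; -1/5; 1/10]
x' = x̄ + K·y = [-23/20, 13/5, -4/5]
P' = (I − K·H)·P̄ = [6133/160 -66/5 -249/10; -66/5 54/5 13/5; -249/10 13/5 111/5]

x' = [-23/20, 13/5, -4/5]
P' = [6133/160 -66/5 -249/10; -66/5 54/5 13/5; -249/10 13/5 111/5]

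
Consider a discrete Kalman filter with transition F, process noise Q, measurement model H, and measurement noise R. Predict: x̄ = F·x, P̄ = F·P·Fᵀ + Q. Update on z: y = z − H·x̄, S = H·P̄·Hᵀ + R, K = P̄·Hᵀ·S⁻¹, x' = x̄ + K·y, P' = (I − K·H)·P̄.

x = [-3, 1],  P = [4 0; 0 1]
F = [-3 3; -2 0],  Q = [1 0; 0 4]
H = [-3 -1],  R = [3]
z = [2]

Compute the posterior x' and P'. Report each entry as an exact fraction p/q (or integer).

x̄ = F·x = [12, 6]
P̄ = F·P·Fᵀ + Q = [46 24; 24 20]
y = z − H·x̄ = [44]
S = H·P̄·Hᵀ + R = [581]
K = P̄·Hᵀ·S⁻¹ = [-162/581; -92/581]
x' = x̄ + K·y = [-156/581, -562/581]
P' = (I − K·H)·P̄ = [482/581 -960/581; -960/581 3156/581]

x' = [-156/581, -562/581]
P' = [482/581 -960/581; -960/581 3156/581]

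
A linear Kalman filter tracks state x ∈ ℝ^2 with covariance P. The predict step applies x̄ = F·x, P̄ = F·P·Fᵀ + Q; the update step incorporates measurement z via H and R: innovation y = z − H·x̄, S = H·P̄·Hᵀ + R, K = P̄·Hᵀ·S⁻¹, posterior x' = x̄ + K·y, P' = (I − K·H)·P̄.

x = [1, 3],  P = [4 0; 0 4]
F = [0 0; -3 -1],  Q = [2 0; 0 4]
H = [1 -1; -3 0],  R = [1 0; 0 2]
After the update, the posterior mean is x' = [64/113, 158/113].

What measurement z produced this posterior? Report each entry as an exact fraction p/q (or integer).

z = [-1, -2]

x̄ = F·x = [0, -6]
P̄ = F·P·Fᵀ + Q = [2 0; 0 44]
S = H·P̄·Hᵀ + R = [47 -6; -6 20]
K = P̄·Hᵀ·S⁻¹ = [1/226 -135/452; -110/113 -33/113]
x' − x̄ = [64/113, 836/113] = K·y
y = (KᵀK)⁻¹·Kᵀ·(x' − x̄) = [-7, -2]
z = y + H·x̄ = [-7, -2] + [6, 0] = [-1, -2]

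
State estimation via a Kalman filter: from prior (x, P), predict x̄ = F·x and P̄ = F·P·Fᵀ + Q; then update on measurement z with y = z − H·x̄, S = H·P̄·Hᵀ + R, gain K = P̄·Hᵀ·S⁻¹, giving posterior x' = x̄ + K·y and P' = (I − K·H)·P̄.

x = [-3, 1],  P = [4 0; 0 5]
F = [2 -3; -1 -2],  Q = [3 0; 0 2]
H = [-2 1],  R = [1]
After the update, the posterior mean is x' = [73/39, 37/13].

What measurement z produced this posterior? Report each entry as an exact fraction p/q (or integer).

z = [-1]

x̄ = F·x = [-9, 1]
P̄ = F·P·Fᵀ + Q = [64 22; 22 26]
S = H·P̄·Hᵀ + R = [195]
K = P̄·Hᵀ·S⁻¹ = [-106/195; -6/65]
x' − x̄ = [424/39, 24/13] = K·y
y = (KᵀK)⁻¹·Kᵀ·(x' − x̄) = [-20]
z = y + H·x̄ = [-20] + [19] = [-1]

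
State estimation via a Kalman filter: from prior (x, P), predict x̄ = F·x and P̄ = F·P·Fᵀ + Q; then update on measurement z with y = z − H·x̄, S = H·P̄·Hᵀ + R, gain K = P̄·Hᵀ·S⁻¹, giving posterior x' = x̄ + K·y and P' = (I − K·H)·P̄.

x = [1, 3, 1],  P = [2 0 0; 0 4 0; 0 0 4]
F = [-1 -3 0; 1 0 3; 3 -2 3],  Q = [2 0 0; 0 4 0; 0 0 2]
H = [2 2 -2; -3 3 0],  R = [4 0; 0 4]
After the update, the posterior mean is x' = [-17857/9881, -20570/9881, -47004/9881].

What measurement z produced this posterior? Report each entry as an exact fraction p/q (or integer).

z = [2, -1]

x̄ = F·x = [-10, 4, 0]
P̄ = F·P·Fᵀ + Q = [40 -2 18; -2 42 42; 18 42 72]
S = H·P̄·Hᵀ + R = [124 -132; -132 778]
K = P̄·Hᵀ·S⁻¹ = [1811/9881 -1293/9881; 1789/9881 1980/9881; -1146/9881 720/9881]
x' − x̄ = [80953/9881, -60094/9881, -47004/9881] = K·y
y = (KᵀK)⁻¹·Kᵀ·(x' − x̄) = [14, -43]
z = y + H·x̄ = [14, -43] + [-12, 42] = [2, -1]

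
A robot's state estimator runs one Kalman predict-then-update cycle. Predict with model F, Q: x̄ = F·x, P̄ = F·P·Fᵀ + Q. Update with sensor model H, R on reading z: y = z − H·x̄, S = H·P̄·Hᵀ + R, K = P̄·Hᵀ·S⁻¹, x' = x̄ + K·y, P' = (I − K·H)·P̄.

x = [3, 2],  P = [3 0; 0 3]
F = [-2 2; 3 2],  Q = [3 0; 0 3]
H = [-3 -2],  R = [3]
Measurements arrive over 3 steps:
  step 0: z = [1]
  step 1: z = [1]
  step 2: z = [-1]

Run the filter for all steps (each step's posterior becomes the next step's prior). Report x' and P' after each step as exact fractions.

step 0: x̄ = F·x = [-2, 13]
step 0: P̄ = F·P·Fᵀ + Q = [27 -6; -6 42]
step 0: y = z − H·x̄ = [21]
step 0: S = H·P̄·Hᵀ + R = [342]
step 0: K = P̄·Hᵀ·S⁻¹ = [-23/114; -11/57]
step 0: x' = x̄ + K·y = [-237/38, 170/19]
step 0: P' = (I − K·H)·P̄ = [497/38 -367/19; -367/19 556/19]
step 1: x̄ = F·x = [577/19, -31/38]
step 1: P̄ = F·P·Fᵀ + Q = [6211/19 -1/19; -1/19 227/38]
step 1: y = z − H·x̄ = [1719/19]
step 1: S = H·P̄·Hᵀ + R = [56398/19]
step 1: K = P̄·Hᵀ·S⁻¹ = [-18631/56398; -112/28199]
step 1: x' = x̄ + K·y = [27103/56398, -66275/56398]
step 1: P' = (I − K·H)·P̄ = [167043/56398 -111309/28199; -111309/28199 334263/56398]
step 2: x̄ = F·x = [-93378/28199, -51241/56398]
step 2: P̄ = F·P·Fᵀ + Q = [1977681/28199 -55221/28199; -55221/28199 338217/56398]
step 2: y = z − H·x̄ = [-359574/28199]
step 2: S = H·P̄·Hᵀ + R = [17897508/28199]
step 2: K = P̄·Hᵀ·S⁻¹ = [-1940867/5965836; -28759/2982918]
step 2: x' = x̄ + K·y = [832225/994306, -781149/994306]
step 2: P' = (I − K·H)·P̄ = [5882317/1988612 -3926521/994306; -3926521/994306 5904161/994306]

step 0: x' = [-237/38, 170/19], P' = [497/38 -367/19; -367/19 556/19]
step 1: x' = [27103/56398, -66275/56398], P' = [167043/56398 -111309/28199; -111309/28199 334263/56398]
step 2: x' = [832225/994306, -781149/994306], P' = [5882317/1988612 -3926521/994306; -3926521/994306 5904161/994306]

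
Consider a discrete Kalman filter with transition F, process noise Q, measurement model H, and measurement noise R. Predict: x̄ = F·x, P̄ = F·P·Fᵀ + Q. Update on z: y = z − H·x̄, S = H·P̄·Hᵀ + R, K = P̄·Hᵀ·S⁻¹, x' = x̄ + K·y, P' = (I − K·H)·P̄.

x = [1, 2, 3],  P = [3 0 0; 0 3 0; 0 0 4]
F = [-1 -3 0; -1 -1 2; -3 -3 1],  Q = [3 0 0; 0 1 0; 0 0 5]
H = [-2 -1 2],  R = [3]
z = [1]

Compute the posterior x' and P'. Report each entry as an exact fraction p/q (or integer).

x̄ = F·x = [-7, 3, -6]
P̄ = F·P·Fᵀ + Q = [33 12 36; 12 23 26; 36 26 63]
y = z − H·x̄ = [2]
S = H·P̄·Hᵀ + R = [66]
K = P̄·Hᵀ·S⁻¹ = [-1/11; 5/66; 14/33]
x' = x̄ + K·y = [-79/11, 104/33, -170/33]
P' = (I − K·H)·P̄ = [357/11 137/11 424/11; 137/11 1493/66 788/33; 424/11 788/33 1687/33]

x' = [-79/11, 104/33, -170/33]
P' = [357/11 137/11 424/11; 137/11 1493/66 788/33; 424/11 788/33 1687/33]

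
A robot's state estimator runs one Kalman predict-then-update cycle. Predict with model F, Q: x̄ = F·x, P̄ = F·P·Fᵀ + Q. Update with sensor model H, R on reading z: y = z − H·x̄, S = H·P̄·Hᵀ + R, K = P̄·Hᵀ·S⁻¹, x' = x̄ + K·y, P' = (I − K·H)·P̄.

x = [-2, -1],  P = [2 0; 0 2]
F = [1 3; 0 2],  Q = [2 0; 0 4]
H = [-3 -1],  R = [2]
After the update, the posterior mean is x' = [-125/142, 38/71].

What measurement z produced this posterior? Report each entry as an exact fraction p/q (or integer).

x̄ = F·x = [-5, -2]
P̄ = F·P·Fᵀ + Q = [22 12; 12 12]
S = H·P̄·Hᵀ + R = [284]
K = P̄·Hᵀ·S⁻¹ = [-39/142; -12/71]
x' − x̄ = [585/142, 180/71] = K·y
y = (KᵀK)⁻¹·Kᵀ·(x' − x̄) = [-15]
z = y + H·x̄ = [-15] + [17] = [2]

z = [2]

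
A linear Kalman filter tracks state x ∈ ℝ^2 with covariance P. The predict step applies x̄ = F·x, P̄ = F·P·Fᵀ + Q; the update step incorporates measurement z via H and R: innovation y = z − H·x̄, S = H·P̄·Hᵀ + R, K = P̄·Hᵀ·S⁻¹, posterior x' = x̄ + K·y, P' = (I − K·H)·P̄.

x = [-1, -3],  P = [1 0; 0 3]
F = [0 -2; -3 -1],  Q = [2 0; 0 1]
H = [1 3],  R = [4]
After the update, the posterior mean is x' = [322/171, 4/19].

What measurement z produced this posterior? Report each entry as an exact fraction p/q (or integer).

z = [2]

x̄ = F·x = [6, 6]
P̄ = F·P·Fᵀ + Q = [14 6; 6 13]
S = H·P̄·Hᵀ + R = [171]
K = P̄·Hᵀ·S⁻¹ = [32/171; 5/19]
x' − x̄ = [-704/171, -110/19] = K·y
y = (KᵀK)⁻¹·Kᵀ·(x' − x̄) = [-22]
z = y + H·x̄ = [-22] + [24] = [2]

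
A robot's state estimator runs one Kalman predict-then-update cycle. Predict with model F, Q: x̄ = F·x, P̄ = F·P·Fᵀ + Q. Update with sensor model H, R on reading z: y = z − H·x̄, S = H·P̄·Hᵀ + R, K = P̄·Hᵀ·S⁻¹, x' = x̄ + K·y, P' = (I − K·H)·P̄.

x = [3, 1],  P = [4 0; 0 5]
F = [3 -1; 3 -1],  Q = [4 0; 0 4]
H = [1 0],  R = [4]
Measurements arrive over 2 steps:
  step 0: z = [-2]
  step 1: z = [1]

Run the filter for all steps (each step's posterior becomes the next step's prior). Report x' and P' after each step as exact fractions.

step 0: x' = [-58/49, -18/49], P' = [180/49 164/49; 164/49 524/49]
step 1: x' = [183/388, -11/194], P' = [339/97 290/97; 290/97 968/97]

step 0: x̄ = F·x = [8, 8]
step 0: P̄ = F·P·Fᵀ + Q = [45 41; 41 45]
step 0: y = z − H·x̄ = [-10]
step 0: S = H·P̄·Hᵀ + R = [49]
step 0: K = P̄·Hᵀ·S⁻¹ = [45/49; 41/49]
step 0: x' = x̄ + K·y = [-58/49, -18/49]
step 0: P' = (I − K·H)·P̄ = [180/49 164/49; 164/49 524/49]
step 1: x̄ = F·x = [-156/49, -156/49]
step 1: P̄ = F·P·Fᵀ + Q = [1356/49 1160/49; 1160/49 1356/49]
step 1: y = z − H·x̄ = [205/49]
step 1: S = H·P̄·Hᵀ + R = [1552/49]
step 1: K = P̄·Hᵀ·S⁻¹ = [339/388; 145/194]
step 1: x' = x̄ + K·y = [183/388, -11/194]
step 1: P' = (I − K·H)·P̄ = [339/97 290/97; 290/97 968/97]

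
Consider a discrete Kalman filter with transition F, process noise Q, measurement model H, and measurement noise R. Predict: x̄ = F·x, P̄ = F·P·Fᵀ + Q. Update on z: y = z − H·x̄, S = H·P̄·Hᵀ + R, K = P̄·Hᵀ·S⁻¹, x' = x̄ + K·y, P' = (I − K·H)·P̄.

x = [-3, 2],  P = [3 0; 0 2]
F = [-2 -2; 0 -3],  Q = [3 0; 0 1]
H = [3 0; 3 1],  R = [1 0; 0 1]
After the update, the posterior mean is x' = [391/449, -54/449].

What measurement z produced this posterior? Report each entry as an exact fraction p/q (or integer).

z = [2, 3]

x̄ = F·x = [2, -6]
P̄ = F·P·Fᵀ + Q = [23 12; 12 19]
S = H·P̄·Hᵀ + R = [208 243; 243 299]
K = P̄·Hᵀ·S⁻¹ = [948/3143 81/3143; -2601/3143 2692/3143]
x' − x̄ = [-507/449, 2640/449] = K·y
y = (KᵀK)⁻¹·Kᵀ·(x' − x̄) = [-4, 3]
z = y + H·x̄ = [-4, 3] + [6, 0] = [2, 3]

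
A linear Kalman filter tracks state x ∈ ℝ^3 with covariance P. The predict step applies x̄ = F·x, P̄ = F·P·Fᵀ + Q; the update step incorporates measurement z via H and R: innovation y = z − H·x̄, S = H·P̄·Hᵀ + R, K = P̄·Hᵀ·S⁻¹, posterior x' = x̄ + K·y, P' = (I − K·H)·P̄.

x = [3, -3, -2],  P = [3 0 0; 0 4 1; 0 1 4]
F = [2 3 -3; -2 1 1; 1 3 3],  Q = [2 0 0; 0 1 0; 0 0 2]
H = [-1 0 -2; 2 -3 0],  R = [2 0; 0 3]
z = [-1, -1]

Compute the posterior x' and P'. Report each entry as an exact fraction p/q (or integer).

x' = [-326917/73505, -198469/73505, 196248/73505]
P' = [848796/73505 546522/73505 -414114/73505; 546522/73505 751673/147010 -266418/73505; -414114/73505 -266418/73505 238511/73505]

x̄ = F·x = [3, -11, -12]
P̄ = F·P·Fᵀ + Q = [68 -12 6; -12 23 24; 6 24 95]
y = z − H·x̄ = [-22, -40]
S = H·P̄·Hᵀ + R = [474 -52; -52 626]
K = P̄·Hᵀ·S⁻¹ = [-10284/73505 19342/73505; -6843/73505 -22977/147010; -31454/73505 -9658/73505]
x' = x̄ + K·y = [-326917/73505, -198469/73505, 196248/73505]
P' = (I − K·H)·P̄ = [848796/73505 546522/73505 -414114/73505; 546522/73505 751673/147010 -266418/73505; -414114/73505 -266418/73505 238511/73505]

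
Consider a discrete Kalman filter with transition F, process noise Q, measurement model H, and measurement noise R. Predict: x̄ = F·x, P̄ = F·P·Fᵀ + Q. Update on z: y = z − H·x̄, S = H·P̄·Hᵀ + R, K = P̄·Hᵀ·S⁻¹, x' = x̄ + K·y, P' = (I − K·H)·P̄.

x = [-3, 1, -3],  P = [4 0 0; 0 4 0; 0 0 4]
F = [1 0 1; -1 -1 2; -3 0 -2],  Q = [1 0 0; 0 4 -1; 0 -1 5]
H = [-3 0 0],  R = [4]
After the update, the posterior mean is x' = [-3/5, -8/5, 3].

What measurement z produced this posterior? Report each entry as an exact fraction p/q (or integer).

z = [1]

x̄ = F·x = [-6, -4, 15]
P̄ = F·P·Fᵀ + Q = [9 4 -20; 4 28 -5; -20 -5 57]
S = H·P̄·Hᵀ + R = [85]
K = P̄·Hᵀ·S⁻¹ = [-27/85; -12/85; 12/17]
x' − x̄ = [27/5, 12/5, -12] = K·y
y = (KᵀK)⁻¹·Kᵀ·(x' − x̄) = [-17]
z = y + H·x̄ = [-17] + [18] = [1]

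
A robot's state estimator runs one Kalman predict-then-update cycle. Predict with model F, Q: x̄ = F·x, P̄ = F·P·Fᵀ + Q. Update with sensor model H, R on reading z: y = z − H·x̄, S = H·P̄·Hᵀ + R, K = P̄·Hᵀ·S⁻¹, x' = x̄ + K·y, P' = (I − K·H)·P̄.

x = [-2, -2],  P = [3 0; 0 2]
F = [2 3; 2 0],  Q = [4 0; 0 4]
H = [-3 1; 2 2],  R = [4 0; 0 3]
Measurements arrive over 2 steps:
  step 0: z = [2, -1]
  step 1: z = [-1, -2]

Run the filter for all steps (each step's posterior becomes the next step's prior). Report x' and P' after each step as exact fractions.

step 0: x' = [-3174/4591, 484/4591], P' = [4004/13773 -1328/13773; -1328/13773 8696/13773]
step 1: x' = [-315289/12789015, -2626843/2557803], P' = [3650296/12789015 -234644/2557803; -234644/2557803 1513712/2557803]

step 0: x̄ = F·x = [-10, -4]
step 0: P̄ = F·P·Fᵀ + Q = [34 12; 12 16]
step 0: y = z − H·x̄ = [-24, 27]
step 0: S = H·P̄·Hᵀ + R = [254 -220; -220 299]
step 0: K = P̄·Hᵀ·S⁻¹ = [-3335/13773 1784/13773; 3170/13773 4912/13773]
step 0: x' = x̄ + K·y = [-3174/4591, 484/4591]
step 0: P' = (I − K·H)·P̄ = [4004/13773 -1328/13773; -1328/13773 8696/13773]
step 1: x̄ = F·x = [-4896/4591, -6348/4591]
step 1: P̄ = F·P·Fᵀ + Q = [133436/13773 8048/13773; 8048/13773 71108/13773]
step 1: y = z − H·x̄ = [-12931/4591, 13306/4591]
step 1: S = H·P̄·Hᵀ + R = [1278836/13773 -690592/13773; -690592/13773 923879/13773]
step 1: K = P̄·Hᵀ·S⁻¹ = [-3031027/12789015 1651384/12789015; 554411/2557803 852712/2557803]
step 1: x' = x̄ + K·y = [-315289/12789015, -2626843/2557803]
step 1: P' = (I − K·H)·P̄ = [3650296/12789015 -234644/2557803; -234644/2557803 1513712/2557803]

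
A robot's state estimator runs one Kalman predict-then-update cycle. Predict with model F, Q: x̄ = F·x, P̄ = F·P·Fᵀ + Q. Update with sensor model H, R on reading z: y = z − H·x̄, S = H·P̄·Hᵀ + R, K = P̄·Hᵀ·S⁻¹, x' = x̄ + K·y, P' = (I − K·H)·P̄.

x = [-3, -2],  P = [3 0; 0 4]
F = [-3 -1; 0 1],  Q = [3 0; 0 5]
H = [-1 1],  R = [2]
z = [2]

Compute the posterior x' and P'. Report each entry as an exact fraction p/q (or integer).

x̄ = F·x = [11, -2]
P̄ = F·P·Fᵀ + Q = [34 -4; -4 9]
y = z − H·x̄ = [15]
S = H·P̄·Hᵀ + R = [53]
K = P̄·Hᵀ·S⁻¹ = [-38/53; 13/53]
x' = x̄ + K·y = [13/53, 89/53]
P' = (I − K·H)·P̄ = [358/53 282/53; 282/53 308/53]

x' = [13/53, 89/53]
P' = [358/53 282/53; 282/53 308/53]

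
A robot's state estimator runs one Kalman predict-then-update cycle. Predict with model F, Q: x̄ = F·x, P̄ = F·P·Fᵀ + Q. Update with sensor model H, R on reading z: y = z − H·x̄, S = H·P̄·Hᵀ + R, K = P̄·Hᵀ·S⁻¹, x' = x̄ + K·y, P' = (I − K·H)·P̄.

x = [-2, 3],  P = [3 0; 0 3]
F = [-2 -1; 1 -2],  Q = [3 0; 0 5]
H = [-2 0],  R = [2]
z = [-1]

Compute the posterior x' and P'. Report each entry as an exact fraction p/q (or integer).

x̄ = F·x = [1, -8]
P̄ = F·P·Fᵀ + Q = [18 0; 0 20]
y = z − H·x̄ = [1]
S = H·P̄·Hᵀ + R = [74]
K = P̄·Hᵀ·S⁻¹ = [-18/37; 0]
x' = x̄ + K·y = [19/37, -8]
P' = (I − K·H)·P̄ = [18/37 0; 0 20]

x' = [19/37, -8]
P' = [18/37 0; 0 20]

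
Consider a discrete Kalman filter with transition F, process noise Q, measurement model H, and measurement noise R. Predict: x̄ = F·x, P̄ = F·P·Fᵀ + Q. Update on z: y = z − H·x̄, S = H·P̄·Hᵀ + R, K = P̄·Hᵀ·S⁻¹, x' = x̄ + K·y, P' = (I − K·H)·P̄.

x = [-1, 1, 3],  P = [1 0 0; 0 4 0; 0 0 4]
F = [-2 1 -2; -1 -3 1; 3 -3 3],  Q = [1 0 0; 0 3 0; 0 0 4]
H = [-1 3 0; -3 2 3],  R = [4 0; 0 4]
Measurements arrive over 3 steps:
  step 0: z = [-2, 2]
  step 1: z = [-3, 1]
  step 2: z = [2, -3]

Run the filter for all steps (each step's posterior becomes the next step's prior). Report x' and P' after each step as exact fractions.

step 0: x̄ = F·x = [-3, 1, 3]
step 0: P̄ = F·P·Fᵀ + Q = [25 -18 -42; -18 44 45; -42 45 85]
step 0: y = z − H·x̄ = [-8, -18]
step 0: S = H·P̄·Hᵀ + R = [533 1068; 1068 2682]
step 0: K = P̄·Hᵀ·S⁻¹ = [2291/16049 -4661/32098; 17744/48147 -12559/288882; -143/1459 1879/8754]
step 0: x' = x̄ + K·y = [-24526/16049, -56128/48147, -116/1459]
step 0: P' = (I − K·H)·P̄ = [59771/32098 26033/32098 3291/2918; 26033/32098 220051/288882 2147/8754; 3291/2918 2147/8754 3649/2918]
step 1: x̄ = F·x = [98684/48147, 79378/16049, -21278/16049]
step 1: P̄ = F·P·Fᵀ + Q = [5491573/288882 151185/32098 -2406223/96294; 151185/32098 452817/32098 -89511/32098; -2406223/96294 -89511/32098 1288955/32098]
step 1: y = z − H·x̄ = [-760159/48147, 1801/1459]
step 1: S = H·P̄·Hᵀ + R = [17580644/144441 611593/4377; 611593/4377 1390037/1459]
step 1: K = P̄·Hᵀ·S⁻¹ = [163852805/1266324361 -2056448931/13929567971; 460045278/1266324361 -658572885/13929567971; -140397675/1266324361 3002348124/13929567971]
step 1: x' = x̄ + K·y = [-2444419632/13929567971, -11814243179/13929567971, 9621131799/13929567971]
step 1: P' = (I − K·H)·P̄ = [43050250417/27859135942 19156432419/27859135942 24795431655/27859135942; 19156432419/27859135942 19880138961/27859135942 4146812085/27859135942; 24795431655/27859135942 4146812085/27859135942 30037151929/27859135942]
step 2: x̄ = F·x = [-26167667513/13929567971, 47508280968/13929567971, 5179351458/1266324361]
step 2: P̄ = F·P·Fᵀ + Q = [445239359511/27859135942 91195626783/27859135942 -53270982753/2532648722; 91195626783/27859135942 376052919515/27859135942 -2256216759/2532648722; -53270982753/2532648722 -2256216759/2532648722 88636707659/2532648722]
step 2: y = z − H·x̄ = [-140833374475/13929567971, -386226866502/13929567971]
step 2: S = H·P̄·Hᵀ + R = [1696989209108/13929567971 2061730336359/13929567971; 2061730336359/13929567971 11776661483589/13929567971]
step 2: K = P̄·Hᵀ·S⁻¹ = [933913842401/7382675973337 -3228068662285/22148027920011; 136147955097062/376516474640187 -52128193477033/1129549423920561; -2010446325793/17929355935247 11636878550930/53788067805741]
step 2: x' = x̄ + K·y = [6523913746954/7382675973337, 389428981171928/376516474640187, -13893729211429/17929355935247]
step 2: P' = (I − K·H)·P̄ = [22597556374219/14765351946674 30068867113427/44296055840022 1863741648299/2109335992382; 30068867113427/44296055840022 1600354381704755/2259098847841122 15600037414739/107576135611482; 1863741648299/2109335992382 15600037414739/107576135611482 38560825085301/35858711870494]

step 0: x' = [-24526/16049, -56128/48147, -116/1459], P' = [59771/32098 26033/32098 3291/2918; 26033/32098 220051/288882 2147/8754; 3291/2918 2147/8754 3649/2918]
step 1: x' = [-2444419632/13929567971, -11814243179/13929567971, 9621131799/13929567971], P' = [43050250417/27859135942 19156432419/27859135942 24795431655/27859135942; 19156432419/27859135942 19880138961/27859135942 4146812085/27859135942; 24795431655/27859135942 4146812085/27859135942 30037151929/27859135942]
step 2: x' = [6523913746954/7382675973337, 389428981171928/376516474640187, -13893729211429/17929355935247], P' = [22597556374219/14765351946674 30068867113427/44296055840022 1863741648299/2109335992382; 30068867113427/44296055840022 1600354381704755/2259098847841122 15600037414739/107576135611482; 1863741648299/2109335992382 15600037414739/107576135611482 38560825085301/35858711870494]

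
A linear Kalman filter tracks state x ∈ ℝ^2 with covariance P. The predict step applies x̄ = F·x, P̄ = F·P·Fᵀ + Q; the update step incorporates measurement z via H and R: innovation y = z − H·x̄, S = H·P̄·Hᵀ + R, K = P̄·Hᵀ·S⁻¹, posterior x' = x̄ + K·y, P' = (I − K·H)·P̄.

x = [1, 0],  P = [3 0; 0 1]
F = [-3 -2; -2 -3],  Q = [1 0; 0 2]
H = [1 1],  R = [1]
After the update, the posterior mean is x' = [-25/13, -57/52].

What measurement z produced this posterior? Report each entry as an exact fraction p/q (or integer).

z = [-3]

x̄ = F·x = [-3, -2]
P̄ = F·P·Fᵀ + Q = [32 24; 24 23]
S = H·P̄·Hᵀ + R = [104]
K = P̄·Hᵀ·S⁻¹ = [7/13; 47/104]
x' − x̄ = [14/13, 47/52] = K·y
y = (KᵀK)⁻¹·Kᵀ·(x' − x̄) = [2]
z = y + H·x̄ = [2] + [-5] = [-3]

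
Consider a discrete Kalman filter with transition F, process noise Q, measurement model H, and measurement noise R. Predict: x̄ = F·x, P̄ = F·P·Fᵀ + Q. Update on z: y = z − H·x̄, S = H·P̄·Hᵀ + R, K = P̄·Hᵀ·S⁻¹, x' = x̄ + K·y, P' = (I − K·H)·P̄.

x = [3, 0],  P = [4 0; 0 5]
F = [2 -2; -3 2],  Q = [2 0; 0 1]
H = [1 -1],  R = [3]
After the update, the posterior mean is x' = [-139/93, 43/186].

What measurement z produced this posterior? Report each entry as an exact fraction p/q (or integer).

x̄ = F·x = [6, -9]
P̄ = F·P·Fᵀ + Q = [38 -44; -44 57]
S = H·P̄·Hᵀ + R = [186]
K = P̄·Hᵀ·S⁻¹ = [41/93; -101/186]
x' − x̄ = [-697/93, 1717/186] = K·y
y = (KᵀK)⁻¹·Kᵀ·(x' − x̄) = [-17]
z = y + H·x̄ = [-17] + [15] = [-2]

z = [-2]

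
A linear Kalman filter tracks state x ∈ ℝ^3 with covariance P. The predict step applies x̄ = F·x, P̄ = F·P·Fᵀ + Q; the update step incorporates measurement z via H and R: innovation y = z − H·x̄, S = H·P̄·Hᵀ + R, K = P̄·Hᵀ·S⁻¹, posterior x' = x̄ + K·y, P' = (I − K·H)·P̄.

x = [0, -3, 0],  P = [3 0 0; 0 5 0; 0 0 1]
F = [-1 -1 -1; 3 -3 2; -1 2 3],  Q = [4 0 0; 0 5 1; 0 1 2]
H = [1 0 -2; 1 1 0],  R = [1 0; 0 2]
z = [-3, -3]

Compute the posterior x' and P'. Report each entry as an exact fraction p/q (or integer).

x' = [-648/9559, -25965/9559, 13836/9559]
P' = [69423/9559 -69629/9559 33854/9559; -69629/9559 88193/9559 -34058/9559; 33854/9559 -34058/9559 18862/9559]

x̄ = F·x = [3, 9, -6]
P̄ = F·P·Fᵀ + Q = [13 4 -10; 4 81 -32; -10 -32 34]
y = z − H·x̄ = [-18, -15]
S = H·P̄·Hᵀ + R = [190 101; 101 104]
K = P̄·Hᵀ·S⁻¹ = [1715/9559 -103/9559; -1513/9559 9282/9559; -3870/9559 -102/9559]
x' = x̄ + K·y = [-648/9559, -25965/9559, 13836/9559]
P' = (I − K·H)·P̄ = [69423/9559 -69629/9559 33854/9559; -69629/9559 88193/9559 -34058/9559; 33854/9559 -34058/9559 18862/9559]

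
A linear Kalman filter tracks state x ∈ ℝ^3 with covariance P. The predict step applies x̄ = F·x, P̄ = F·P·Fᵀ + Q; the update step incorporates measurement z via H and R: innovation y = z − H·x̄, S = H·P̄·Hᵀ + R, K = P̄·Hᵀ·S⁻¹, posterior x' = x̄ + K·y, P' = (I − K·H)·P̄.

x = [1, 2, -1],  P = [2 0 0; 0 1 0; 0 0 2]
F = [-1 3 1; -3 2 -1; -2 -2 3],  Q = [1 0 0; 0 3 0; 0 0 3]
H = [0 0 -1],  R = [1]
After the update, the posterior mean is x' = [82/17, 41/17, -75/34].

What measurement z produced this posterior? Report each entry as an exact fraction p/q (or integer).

x̄ = F·x = [4, 2, -9]
P̄ = F·P·Fᵀ + Q = [14 10 4; 10 27 2; 4 2 33]
S = H·P̄·Hᵀ + R = [34]
K = P̄·Hᵀ·S⁻¹ = [-2/17; -1/17; -33/34]
x' − x̄ = [14/17, 7/17, 231/34] = K·y
y = (KᵀK)⁻¹·Kᵀ·(x' − x̄) = [-7]
z = y + H·x̄ = [-7] + [9] = [2]

z = [2]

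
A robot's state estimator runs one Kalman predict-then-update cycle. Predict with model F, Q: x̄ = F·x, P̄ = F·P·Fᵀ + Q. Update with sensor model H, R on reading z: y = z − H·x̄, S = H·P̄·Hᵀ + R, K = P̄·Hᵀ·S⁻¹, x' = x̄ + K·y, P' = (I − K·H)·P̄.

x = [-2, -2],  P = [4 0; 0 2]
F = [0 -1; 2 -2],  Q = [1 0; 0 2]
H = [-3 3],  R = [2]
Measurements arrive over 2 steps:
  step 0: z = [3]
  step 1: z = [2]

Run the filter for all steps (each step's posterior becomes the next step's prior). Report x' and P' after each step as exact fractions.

step 0: x' = [409/191, 594/191], P' = [564/191 566/191; 566/191 610/191]
step 1: x' = [-30828/10957, -23330/10957], P' = [21996/10957 20570/10957; 20570/10957 21494/10957]

step 0: x̄ = F·x = [2, 0]
step 0: P̄ = F·P·Fᵀ + Q = [3 4; 4 26]
step 0: y = z − H·x̄ = [9]
step 0: S = H·P̄·Hᵀ + R = [191]
step 0: K = P̄·Hᵀ·S⁻¹ = [3/191; 66/191]
step 0: x' = x̄ + K·y = [409/191, 594/191]
step 0: P' = (I − K·H)·P̄ = [564/191 566/191; 566/191 610/191]
step 1: x̄ = F·x = [-594/191, -370/191]
step 1: P̄ = F·P·Fᵀ + Q = [801/191 88/191; 88/191 550/191]
step 1: y = z − H·x̄ = [-290/191]
step 1: S = H·P̄·Hᵀ + R = [10957/191]
step 1: K = P̄·Hᵀ·S⁻¹ = [-2139/10957; 1386/10957]
step 1: x' = x̄ + K·y = [-30828/10957, -23330/10957]
step 1: P' = (I − K·H)·P̄ = [21996/10957 20570/10957; 20570/10957 21494/10957]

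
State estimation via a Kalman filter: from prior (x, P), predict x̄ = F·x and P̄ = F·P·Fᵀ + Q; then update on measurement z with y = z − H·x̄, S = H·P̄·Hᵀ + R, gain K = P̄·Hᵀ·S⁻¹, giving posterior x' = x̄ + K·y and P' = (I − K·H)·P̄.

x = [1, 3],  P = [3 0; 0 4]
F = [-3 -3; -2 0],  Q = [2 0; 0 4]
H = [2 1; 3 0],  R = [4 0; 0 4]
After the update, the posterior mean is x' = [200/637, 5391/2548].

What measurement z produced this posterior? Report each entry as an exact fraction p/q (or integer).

z = [3, 1]

x̄ = F·x = [-12, -2]
P̄ = F·P·Fᵀ + Q = [65 18; 18 16]
S = H·P̄·Hᵀ + R = [352 444; 444 589]
K = P̄·Hᵀ·S⁻¹ = [37/637 183/637; 1663/2548 -255/637]
x' − x̄ = [7844/637, 10487/2548] = K·y
y = (KᵀK)⁻¹·Kᵀ·(x' − x̄) = [29, 37]
z = y + H·x̄ = [29, 37] + [-26, -36] = [3, 1]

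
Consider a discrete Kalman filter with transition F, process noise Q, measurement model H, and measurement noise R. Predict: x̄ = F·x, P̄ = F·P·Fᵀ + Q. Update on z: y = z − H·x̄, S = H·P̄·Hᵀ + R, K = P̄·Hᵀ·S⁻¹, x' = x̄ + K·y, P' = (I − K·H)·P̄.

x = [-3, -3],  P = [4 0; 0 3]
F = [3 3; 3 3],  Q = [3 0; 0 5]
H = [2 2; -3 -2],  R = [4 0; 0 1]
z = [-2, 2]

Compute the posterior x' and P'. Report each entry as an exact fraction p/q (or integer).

x' = [-867/2402, -614/1201]
P' = [2661/2402 -1785/1201; -1785/1201 2629/1201]

x̄ = F·x = [-18, -18]
P̄ = F·P·Fᵀ + Q = [66 63; 63 68]
y = z − H·x̄ = [70, -88]
S = H·P̄·Hᵀ + R = [1044 -1298; -1298 1623]
K = P̄·Hᵀ·S⁻¹ = [-909/4804 -843/2402; 422/1201 97/1201]
x' = x̄ + K·y = [-867/2402, -614/1201]
P' = (I − K·H)·P̄ = [2661/2402 -1785/1201; -1785/1201 2629/1201]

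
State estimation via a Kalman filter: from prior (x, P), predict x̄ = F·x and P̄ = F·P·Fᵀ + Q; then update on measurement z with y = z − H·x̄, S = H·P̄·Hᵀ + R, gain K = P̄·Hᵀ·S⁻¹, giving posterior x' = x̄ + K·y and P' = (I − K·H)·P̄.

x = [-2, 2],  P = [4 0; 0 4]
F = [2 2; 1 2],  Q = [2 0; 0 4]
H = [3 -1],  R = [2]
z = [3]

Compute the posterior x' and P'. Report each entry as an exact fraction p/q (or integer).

x̄ = F·x = [0, 2]
P̄ = F·P·Fᵀ + Q = [34 24; 24 24]
y = z − H·x̄ = [5]
S = H·P̄·Hᵀ + R = [188]
K = P̄·Hᵀ·S⁻¹ = [39/94; 12/47]
x' = x̄ + K·y = [195/94, 154/47]
P' = (I − K·H)·P̄ = [77/47 192/47; 192/47 552/47]

x' = [195/94, 154/47]
P' = [77/47 192/47; 192/47 552/47]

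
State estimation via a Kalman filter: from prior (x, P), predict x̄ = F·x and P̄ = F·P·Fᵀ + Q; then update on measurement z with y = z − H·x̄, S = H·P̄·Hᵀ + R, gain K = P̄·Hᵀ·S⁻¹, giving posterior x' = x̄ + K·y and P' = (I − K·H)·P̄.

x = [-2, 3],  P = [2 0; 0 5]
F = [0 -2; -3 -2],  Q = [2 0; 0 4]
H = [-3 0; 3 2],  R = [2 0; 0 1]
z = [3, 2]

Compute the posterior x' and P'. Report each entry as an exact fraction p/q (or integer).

x' = [-11053/10138, 13455/5069]
P' = [1059/5069 -1562/5069; -1562/5069 3558/5069]

x̄ = F·x = [-6, 0]
P̄ = F·P·Fᵀ + Q = [22 20; 20 42]
y = z − H·x̄ = [-15, 20]
S = H·P̄·Hᵀ + R = [200 -318; -318 607]
K = P̄·Hᵀ·S⁻¹ = [-3177/10138 53/5069; 2343/5069 2430/5069]
x' = x̄ + K·y = [-11053/10138, 13455/5069]
P' = (I − K·H)·P̄ = [1059/5069 -1562/5069; -1562/5069 3558/5069]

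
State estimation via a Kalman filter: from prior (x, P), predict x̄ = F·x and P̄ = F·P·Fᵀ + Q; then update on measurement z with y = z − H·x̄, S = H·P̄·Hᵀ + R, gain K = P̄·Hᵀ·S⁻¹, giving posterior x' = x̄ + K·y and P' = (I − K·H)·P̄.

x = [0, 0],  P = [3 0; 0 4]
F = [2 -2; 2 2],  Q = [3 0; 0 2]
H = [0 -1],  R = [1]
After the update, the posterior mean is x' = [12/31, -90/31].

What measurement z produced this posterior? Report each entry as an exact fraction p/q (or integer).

z = [3]

x̄ = F·x = [0, 0]
P̄ = F·P·Fᵀ + Q = [31 -4; -4 30]
S = H·P̄·Hᵀ + R = [31]
K = P̄·Hᵀ·S⁻¹ = [4/31; -30/31]
x' − x̄ = [12/31, -90/31] = K·y
y = (KᵀK)⁻¹·Kᵀ·(x' − x̄) = [3]
z = y + H·x̄ = [3] + [0] = [3]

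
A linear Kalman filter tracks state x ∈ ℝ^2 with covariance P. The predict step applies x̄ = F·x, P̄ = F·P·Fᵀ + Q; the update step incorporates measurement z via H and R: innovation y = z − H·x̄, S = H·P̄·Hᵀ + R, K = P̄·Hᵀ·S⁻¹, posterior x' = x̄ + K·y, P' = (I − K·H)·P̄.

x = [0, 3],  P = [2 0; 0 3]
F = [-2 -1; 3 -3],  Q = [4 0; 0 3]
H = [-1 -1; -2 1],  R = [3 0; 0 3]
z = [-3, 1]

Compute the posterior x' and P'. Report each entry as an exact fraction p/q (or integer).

x' = [310/771, 472/257]
P' = [163/257 78/257; 78/257 411/257]

x̄ = F·x = [-3, -9]
P̄ = F·P·Fᵀ + Q = [15 -3; -3 48]
y = z − H·x̄ = [-15, 4]
S = H·P̄·Hᵀ + R = [60 -21; -21 123]
K = P̄·Hᵀ·S⁻¹ = [-241/771 -248/771; -163/257 85/257]
x' = x̄ + K·y = [310/771, 472/257]
P' = (I − K·H)·P̄ = [163/257 78/257; 78/257 411/257]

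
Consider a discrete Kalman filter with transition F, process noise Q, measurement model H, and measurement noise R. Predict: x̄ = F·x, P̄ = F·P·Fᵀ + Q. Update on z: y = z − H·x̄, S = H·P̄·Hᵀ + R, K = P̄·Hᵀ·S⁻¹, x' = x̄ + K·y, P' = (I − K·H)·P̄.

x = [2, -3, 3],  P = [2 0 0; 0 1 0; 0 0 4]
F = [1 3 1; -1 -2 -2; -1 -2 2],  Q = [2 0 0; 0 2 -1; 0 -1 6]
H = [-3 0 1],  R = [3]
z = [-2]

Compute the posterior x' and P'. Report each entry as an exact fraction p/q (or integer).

x̄ = F·x = [-4, -2, 10]
P̄ = F·P·Fᵀ + Q = [17 -16 0; -16 24 -11; 0 -11 28]
y = z − H·x̄ = [-24]
S = H·P̄·Hᵀ + R = [184]
K = P̄·Hᵀ·S⁻¹ = [-51/184; 37/184; 7/46]
x' = x̄ + K·y = [61/23, -157/23, 146/23]
P' = (I − K·H)·P̄ = [527/184 -1057/184 357/46; -1057/184 3047/184 -765/46; 357/46 -765/46 546/23]

x' = [61/23, -157/23, 146/23]
P' = [527/184 -1057/184 357/46; -1057/184 3047/184 -765/46; 357/46 -765/46 546/23]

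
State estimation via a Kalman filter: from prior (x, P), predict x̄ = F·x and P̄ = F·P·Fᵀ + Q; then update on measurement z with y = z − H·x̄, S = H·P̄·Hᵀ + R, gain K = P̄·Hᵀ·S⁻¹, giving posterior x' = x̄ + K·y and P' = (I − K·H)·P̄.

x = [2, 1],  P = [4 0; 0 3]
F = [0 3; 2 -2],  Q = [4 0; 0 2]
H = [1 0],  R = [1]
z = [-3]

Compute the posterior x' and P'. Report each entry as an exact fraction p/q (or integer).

x' = [-45/16, 43/8]
P' = [31/32 -9/16; -9/16 159/8]

x̄ = F·x = [3, 2]
P̄ = F·P·Fᵀ + Q = [31 -18; -18 30]
y = z − H·x̄ = [-6]
S = H·P̄·Hᵀ + R = [32]
K = P̄·Hᵀ·S⁻¹ = [31/32; -9/16]
x' = x̄ + K·y = [-45/16, 43/8]
P' = (I − K·H)·P̄ = [31/32 -9/16; -9/16 159/8]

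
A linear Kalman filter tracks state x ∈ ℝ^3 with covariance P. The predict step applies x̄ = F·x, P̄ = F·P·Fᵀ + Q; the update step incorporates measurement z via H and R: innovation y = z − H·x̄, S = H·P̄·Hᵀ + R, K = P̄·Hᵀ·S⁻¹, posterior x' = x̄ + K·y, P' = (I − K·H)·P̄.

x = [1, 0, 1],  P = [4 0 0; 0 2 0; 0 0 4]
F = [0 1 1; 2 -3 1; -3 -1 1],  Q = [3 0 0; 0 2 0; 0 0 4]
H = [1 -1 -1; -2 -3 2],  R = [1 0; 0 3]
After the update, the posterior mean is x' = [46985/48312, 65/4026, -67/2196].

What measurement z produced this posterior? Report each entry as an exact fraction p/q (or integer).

x̄ = F·x = [1, 3, -2]
P̄ = F·P·Fᵀ + Q = [9 -2 2; -2 40 -14; 2 -14 46]
S = H·P̄·Hᵀ + R = [68 6; 6 711]
K = P̄·Hᵀ·S⁻¹ = [2149/16104 -299/24156; -529/1342 -401/2013; -335/732 205/1098]
x' − x̄ = [-1327/48312, -12013/4026, 4325/2196] = K·y
y = (KᵀK)⁻¹·Kᵀ·(x' − x̄) = [1, 13]
z = y + H·x̄ = [1, 13] + [0, -15] = [1, -2]

z = [1, -2]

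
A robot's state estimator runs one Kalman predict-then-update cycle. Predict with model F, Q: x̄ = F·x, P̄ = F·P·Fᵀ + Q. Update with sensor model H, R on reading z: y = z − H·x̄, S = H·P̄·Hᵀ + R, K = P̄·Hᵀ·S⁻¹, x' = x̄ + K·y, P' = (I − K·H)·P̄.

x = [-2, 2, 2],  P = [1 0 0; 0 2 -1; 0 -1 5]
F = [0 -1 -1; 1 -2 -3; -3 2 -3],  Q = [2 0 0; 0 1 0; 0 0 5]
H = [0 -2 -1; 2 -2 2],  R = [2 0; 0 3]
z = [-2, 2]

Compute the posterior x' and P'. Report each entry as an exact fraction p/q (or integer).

x' = [-15676/22245, -280/4449, 8446/4449]
P' = [201961/66735 14710/13347 -26464/13347; 14710/13347 9341/13347 -8882/13347; -26464/13347 -8882/13347 24686/13347]

x̄ = F·x = [-4, -12, 4]
P̄ = F·P·Fᵀ + Q = [7 14 10; 14 43 34; 10 34 79]
y = z − H·x̄ = [-22, -22]
S = H·P̄·Hᵀ + R = [389 -130; -130 215]
K = P̄·Hᵀ·S⁻¹ = [-1478/13347 -2606/66735; -4900/13347 -2342/13347; -3461/13347 4736/13347]
x' = x̄ + K·y = [-15676/22245, -280/4449, 8446/4449]
P' = (I − K·H)·P̄ = [201961/66735 14710/13347 -26464/13347; 14710/13347 9341/13347 -8882/13347; -26464/13347 -8882/13347 24686/13347]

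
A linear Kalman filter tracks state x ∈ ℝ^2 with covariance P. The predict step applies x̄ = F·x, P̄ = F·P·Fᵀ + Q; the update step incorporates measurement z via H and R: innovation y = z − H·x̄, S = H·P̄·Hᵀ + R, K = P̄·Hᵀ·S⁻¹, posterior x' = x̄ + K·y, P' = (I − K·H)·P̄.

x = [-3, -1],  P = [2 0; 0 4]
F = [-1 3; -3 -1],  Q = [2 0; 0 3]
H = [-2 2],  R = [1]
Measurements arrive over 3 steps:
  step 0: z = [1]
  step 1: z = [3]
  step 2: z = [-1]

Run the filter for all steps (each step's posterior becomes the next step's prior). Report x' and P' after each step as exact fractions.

step 0: x̄ = F·x = [0, 10]
step 0: P̄ = F·P·Fᵀ + Q = [40 -6; -6 25]
step 0: y = z − H·x̄ = [-19]
step 0: S = H·P̄·Hᵀ + R = [309]
step 0: K = P̄·Hᵀ·S⁻¹ = [-92/309; 62/309]
step 0: x' = x̄ + K·y = [1748/309, 1912/309]
step 0: P' = (I − K·H)·P̄ = [3896/309 3850/309; 3850/309 3881/309]
step 1: x̄ = F·x = [3988/309, -7156/309]
step 1: P̄ = F·P·Fᵀ + Q = [16343/309 -30755/309; -30755/309 62972/309]
step 1: y = z − H·x̄ = [23215/309]
step 1: S = H·P̄·Hᵀ + R = [563609/309]
step 1: K = P̄·Hᵀ·S⁻¹ = [-94196/563609; 187454/563609]
step 1: x' = x̄ + K·y = [197128/563609, 1030934/563609]
step 1: P' = (I − K·H)·P̄ = [1094419/563609 1047321/563609; 1047321/563609 1141048/563609]
step 2: x̄ = F·x = [2895674/563609, -1622318/563609]
step 2: P̄ = F·P·Fᵀ + Q = [6207143/563609 -8518455/563609; -8518455/563609 18965572/563609]
step 2: y = z − H·x̄ = [8472375/563609]
step 2: S = H·P̄·Hᵀ + R = [169402109/563609]
step 2: K = P̄·Hᵀ·S⁻¹ = [-29451196/169402109; 54968054/169402109]
step 2: x' = x̄ + K·y = [427622174/169402109, 338684932/169402109]
step 2: P' = (I − K·H)·P̄ = [326698419/169402109 311972821/169402109; 311972821/169402109 339456848/169402109]

step 0: x' = [1748/309, 1912/309], P' = [3896/309 3850/309; 3850/309 3881/309]
step 1: x' = [197128/563609, 1030934/563609], P' = [1094419/563609 1047321/563609; 1047321/563609 1141048/563609]
step 2: x' = [427622174/169402109, 338684932/169402109], P' = [326698419/169402109 311972821/169402109; 311972821/169402109 339456848/169402109]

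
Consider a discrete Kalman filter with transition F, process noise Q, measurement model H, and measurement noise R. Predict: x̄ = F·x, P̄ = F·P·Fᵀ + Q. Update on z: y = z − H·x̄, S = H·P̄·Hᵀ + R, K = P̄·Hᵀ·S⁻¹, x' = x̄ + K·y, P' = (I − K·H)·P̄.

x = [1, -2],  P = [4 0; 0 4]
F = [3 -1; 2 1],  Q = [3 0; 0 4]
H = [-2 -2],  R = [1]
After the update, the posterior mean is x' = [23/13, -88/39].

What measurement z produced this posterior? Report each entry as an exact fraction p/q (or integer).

x̄ = F·x = [5, 0]
P̄ = F·P·Fᵀ + Q = [43 20; 20 24]
S = H·P̄·Hᵀ + R = [429]
K = P̄·Hᵀ·S⁻¹ = [-42/143; -8/39]
x' − x̄ = [-42/13, -88/39] = K·y
y = (KᵀK)⁻¹·Kᵀ·(x' − x̄) = [11]
z = y + H·x̄ = [11] + [-10] = [1]

z = [1]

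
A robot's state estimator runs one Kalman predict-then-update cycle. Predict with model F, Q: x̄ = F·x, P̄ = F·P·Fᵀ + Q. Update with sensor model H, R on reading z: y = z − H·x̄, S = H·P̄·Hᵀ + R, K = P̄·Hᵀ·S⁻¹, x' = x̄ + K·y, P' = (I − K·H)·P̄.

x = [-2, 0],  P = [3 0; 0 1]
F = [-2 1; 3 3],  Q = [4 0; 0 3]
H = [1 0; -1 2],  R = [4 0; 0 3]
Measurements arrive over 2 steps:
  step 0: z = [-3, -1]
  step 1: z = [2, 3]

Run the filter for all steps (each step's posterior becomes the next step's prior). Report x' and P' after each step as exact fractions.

step 0: x' = [-4453/2747, -3579/2747], P' = [7212/2747 3324/2747; 3324/2747 3534/2747]
step 1: x' = [2838252/4065457, 6819663/4065457], P' = [9317580/4065457 4312716/4065457; 4312716/4065457 4986219/4065457]

step 0: x̄ = F·x = [4, -6]
step 0: P̄ = F·P·Fᵀ + Q = [17 -15; -15 39]
step 0: y = z − H·x̄ = [-7, 15]
step 0: S = H·P̄·Hᵀ + R = [21 -47; -47 236]
step 0: K = P̄·Hᵀ·S⁻¹ = [1803/2747 -188/2747; 831/2747 1248/2747]
step 0: x' = x̄ + K·y = [-4453/2747, -3579/2747]
step 0: P' = (I − K·H)·P̄ = [7212/2747 3324/2747; 3324/2747 3534/2747]
step 1: x̄ = F·x = [5327/2747, -24096/2747]
step 1: P̄ = F·P·Fᵀ + Q = [30074/2747 -42642/2747; -42642/2747 164787/2747]
step 1: y = z − H·x̄ = [167/2747, 61760/2747]
step 1: S = H·P̄·Hᵀ + R = [41062/2747 -115358/2747; -115358/2747 868031/2747]
step 1: K = P̄·Hᵀ·S⁻¹ = [2329395/4065457 -230716/4065457; 1078179/4065457 1886574/4065457]
step 1: x' = x̄ + K·y = [2838252/4065457, 6819663/4065457]
step 1: P' = (I − K·H)·P̄ = [9317580/4065457 4312716/4065457; 4312716/4065457 4986219/4065457]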